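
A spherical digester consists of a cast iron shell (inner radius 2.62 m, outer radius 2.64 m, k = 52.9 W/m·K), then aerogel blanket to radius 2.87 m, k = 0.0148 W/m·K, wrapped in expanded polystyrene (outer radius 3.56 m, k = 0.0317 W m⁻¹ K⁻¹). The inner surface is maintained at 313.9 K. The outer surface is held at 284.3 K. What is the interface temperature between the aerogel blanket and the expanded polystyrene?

T = 299.4 K

Treat each layer as a resistance in series:
  R_cast iron = (1/2.62 − 1/2.64)/(4πk) = 0.002892/(4π·52.9) = 4.350×10^-6 K/W
  R_aerogel blanket = (1/2.64 − 1/2.87)/(4πk) = 0.03036/(4π·0.0148) = 0.1632 K/W
  R_expanded polystyrene = (1/2.87 − 1/3.56)/(4πk) = 0.06753/(4π·0.0317) = 0.1695 K/W
ΣR = 4.350×10^-6 + 0.1632 + 0.1695 = 0.3327 K/W
Q = ΔT/ΣR = (313.9 K − 284.3 K)/0.3327 = 88.97 W
From the inner boundary to the aerogel blanket/expanded polystyrene interface, ΣR_partial = 0.1632 K/W.
T_interface = T_in − Q·ΣR_partial = 313.9 K − (88.97)(0.1632) = 299.4 K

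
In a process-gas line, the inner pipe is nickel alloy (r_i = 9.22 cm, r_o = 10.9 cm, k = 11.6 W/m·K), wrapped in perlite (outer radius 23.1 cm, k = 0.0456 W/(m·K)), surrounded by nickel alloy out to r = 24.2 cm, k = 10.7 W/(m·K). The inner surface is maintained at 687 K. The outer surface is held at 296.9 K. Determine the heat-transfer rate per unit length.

Q' = 149 W/m

Resistance network (inner→outer):
  R'_nickel alloy = ln(0.109/0.0922)/(2πk) = 0.1674/(2π·11.6) = 0.002297 m·K/W
  R'_perlite = ln(0.231/0.109)/(2πk) = 0.7511/(2π·0.0456) = 2.621 m·K/W
  R'_nickel alloy = ln(0.242/0.231)/(2πk) = 0.04652/(2π·10.7) = 6.920×10^-4 m·K/W
ΣR = 0.002297 + 2.621 + 6.920×10^-4 = 2.624 m·K/W
Q' = ΔT/ΣR = (687 K − 296.9 K)/2.624 = 149 W/m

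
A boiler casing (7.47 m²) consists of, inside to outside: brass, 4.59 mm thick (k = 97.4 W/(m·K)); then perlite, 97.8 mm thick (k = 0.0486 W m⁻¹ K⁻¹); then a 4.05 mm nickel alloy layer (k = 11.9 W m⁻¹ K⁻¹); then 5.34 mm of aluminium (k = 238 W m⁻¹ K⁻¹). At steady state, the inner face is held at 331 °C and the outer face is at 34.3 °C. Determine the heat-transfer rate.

Series thermal resistances, inner to outer:
  R_brass = L/(kA) = 0.00459/(97.4·7.47) = 6.309×10^-6 K/W
  R_perlite = L/(kA) = 0.0978/(0.0486·7.47) = 0.2694 K/W
  R_nickel alloy = L/(kA) = 0.00405/(11.9·7.47) = 4.556×10^-5 K/W
  R_aluminium = L/(kA) = 0.00534/(238·7.47) = 3.004×10^-6 K/W
ΣR = 6.309×10^-6 + 0.2694 + 4.556×10^-5 + 3.004×10^-6 = 0.2695 K/W
Q = ΔT/ΣR = (331 °C − 34.3 °C)/0.2695 = 1100 W

Q = 1100 W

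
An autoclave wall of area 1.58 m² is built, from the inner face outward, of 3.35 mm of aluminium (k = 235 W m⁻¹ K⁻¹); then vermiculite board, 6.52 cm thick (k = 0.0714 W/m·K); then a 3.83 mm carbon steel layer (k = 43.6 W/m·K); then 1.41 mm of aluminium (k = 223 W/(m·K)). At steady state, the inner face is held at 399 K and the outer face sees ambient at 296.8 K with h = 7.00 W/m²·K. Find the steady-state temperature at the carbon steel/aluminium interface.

Series thermal resistances, inner to outer:
  R_aluminium = L/(kA) = 0.00335/(235·1.58) = 9.022×10^-6 K/W
  R_vermiculite board = L/(kA) = 0.0652/(0.0714·1.58) = 0.5780 K/W
  R_carbon steel = L/(kA) = 0.00383/(43.6·1.58) = 5.560×10^-5 K/W
  R_aluminium = L/(kA) = 0.00141/(223·1.58) = 4.002×10^-6 K/W
  R_conv,out = 1/(hA) = 1/(7.00·1.58) = 0.09042 K/W
ΣR = 9.022×10^-6 + 0.5780 + 5.560×10^-5 + 4.002×10^-6 + 0.09042 = 0.6685 K/W
Q = ΔT/ΣR = (399 K − 296.8 K)/0.6685 = 152.9 W
From the inner boundary to the carbon steel/aluminium interface, ΣR_partial = 0.5781 K/W.
T_interface = T_in − Q·ΣR_partial = 399 K − (152.9)(0.5781) = 310.6 K

T = 310.6 K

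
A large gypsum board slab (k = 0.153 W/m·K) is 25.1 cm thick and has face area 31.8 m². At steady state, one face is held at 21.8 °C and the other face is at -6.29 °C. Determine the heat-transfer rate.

Q = 544 W

Q = kA·ΔT/L = 0.153 × 31.8 × |21.8 °C − -6.29 °C| / 0.251 = 544 W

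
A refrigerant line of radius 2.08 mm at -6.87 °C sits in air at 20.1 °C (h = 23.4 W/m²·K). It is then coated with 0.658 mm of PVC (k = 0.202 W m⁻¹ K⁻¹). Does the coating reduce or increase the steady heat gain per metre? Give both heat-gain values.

increases: 8.25 → 9.99 W/m

Critical radius for a cylinder: r_cr = k/h = 0.00863 m = 0.863 cm.
Outer radius after coating: r₂ = 0.00208 + 6.58×10^-4 = 0.002738 m.
Since r₁ < r_cr and r₂ ≤ r_cr, the coating moves toward the maximum at r_cr — heat gain rises.
Bare: R = 1/(2πr₁h) = 3.270 m·K/W; Q = 26.97/3.270 = 8.25 W/m.
Coated: R = R_cond + R_conv = 2.701 m·K/W; Q = 26.97/2.701 = 9.99 W/m.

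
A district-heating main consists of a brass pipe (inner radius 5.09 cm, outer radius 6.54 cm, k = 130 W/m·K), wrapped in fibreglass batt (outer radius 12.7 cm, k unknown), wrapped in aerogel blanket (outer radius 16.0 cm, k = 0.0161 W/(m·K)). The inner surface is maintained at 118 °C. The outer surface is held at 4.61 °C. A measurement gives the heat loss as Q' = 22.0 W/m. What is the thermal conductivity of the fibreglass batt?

k = 0.0368 W/m·K

ΣR = ΔT/Q' = |118 − 4.61|/22.0 = 5.154 m·K/W
Known resistances:
  R'_brass = ln(0.0654/0.0509)/(2πk) = 0.2507/(2π·130) = 3.069×10^-4 m·K/W
  R'_aerogel blanket = ln(0.160/0.127)/(2πk) = 0.2310/(2π·0.0161) = 2.283 m·K/W
R_fibreglass batt = ΣR − ΣR_known = 5.154 − 2.283 = 2.871 m·K/W
ln(r₂/r₁)/(2πk) = 2.871 ⇒ k = 0.6637/(2π·2.871) = 0.0368 W/m·K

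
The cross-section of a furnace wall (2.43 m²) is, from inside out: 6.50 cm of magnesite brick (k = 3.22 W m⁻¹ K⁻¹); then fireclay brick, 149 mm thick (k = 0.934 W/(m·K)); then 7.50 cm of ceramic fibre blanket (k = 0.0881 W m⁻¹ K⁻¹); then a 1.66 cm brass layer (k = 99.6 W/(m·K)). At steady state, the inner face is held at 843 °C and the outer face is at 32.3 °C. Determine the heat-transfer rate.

Resistance network (inner→outer):
  R_magnesite brick = L/(kA) = 0.0650/(3.22·2.43) = 0.008307 K/W
  R_fireclay brick = L/(kA) = 0.149/(0.934·2.43) = 0.06565 K/W
  R_ceramic fibre blanket = L/(kA) = 0.0750/(0.0881·2.43) = 0.3503 K/W
  R_brass = L/(kA) = 0.0166/(99.6·2.43) = 6.859×10^-5 K/W
ΣR = 0.008307 + 0.06565 + 0.3503 + 6.859×10^-5 = 0.4243 K/W
Q = ΔT/ΣR = (843 °C − 32.3 °C)/0.4243 = 1910 W

Q = 1910 W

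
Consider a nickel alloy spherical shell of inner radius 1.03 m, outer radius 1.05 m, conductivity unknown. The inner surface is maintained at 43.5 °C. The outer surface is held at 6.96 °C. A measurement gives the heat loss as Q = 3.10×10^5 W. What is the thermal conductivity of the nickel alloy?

k = 12.5 W/m·K

ΣR = ΔT/Q = |43.5 − 6.96|/3.10×10^5 = 1.179×10^-4 K/W
(1/r₁−1/r₂)/(4πk) = 1.179×10^-4 ⇒ k = 0.01849/(4π·1.179×10^-4) = 12.5 W/m·K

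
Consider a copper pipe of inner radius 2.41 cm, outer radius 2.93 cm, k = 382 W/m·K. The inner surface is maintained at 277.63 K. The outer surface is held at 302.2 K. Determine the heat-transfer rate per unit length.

Q' = 302 kW/m

Q' = 2πk·ΔT/ln(r₂/r₁) = 2π × 382 × 24.57 / ln(0.0293/0.0241) = 3.02×10^5 W/m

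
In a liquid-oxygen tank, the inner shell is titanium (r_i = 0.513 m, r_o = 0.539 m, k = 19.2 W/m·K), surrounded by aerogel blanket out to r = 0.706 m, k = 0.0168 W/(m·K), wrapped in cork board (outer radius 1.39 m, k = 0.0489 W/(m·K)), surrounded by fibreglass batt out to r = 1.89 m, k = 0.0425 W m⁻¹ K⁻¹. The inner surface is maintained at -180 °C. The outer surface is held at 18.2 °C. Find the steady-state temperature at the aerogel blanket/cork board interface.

Resistance network (inner→outer):
  R_titanium = (1/0.513 − 1/0.539)/(4πk) = 0.09403/(4π·19.2) = 3.897×10^-4 K/W
  R_aerogel blanket = (1/0.539 − 1/0.706)/(4πk) = 0.4389/(4π·0.0168) = 2.079 K/W
  R_cork board = (1/0.706 − 1/1.39)/(4πk) = 0.6970/(4π·0.0489) = 1.134 K/W
  R_fibreglass batt = (1/1.39 − 1/1.89)/(4πk) = 0.1903/(4π·0.0425) = 0.3564 K/W
ΣR = 3.897×10^-4 + 2.079 + 1.134 + 0.3564 = 3.570 K/W
Q = ΔT/ΣR = (-180 °C − 18.2 °C)/3.570 = -55.52 W
From the inner boundary to the aerogel blanket/cork board interface, ΣR_partial = 2.079 K/W.
T_interface = T_in − Q·ΣR_partial = -180 °C − (-55.52)(2.079) = -64.6 °C

T = -64.6 °C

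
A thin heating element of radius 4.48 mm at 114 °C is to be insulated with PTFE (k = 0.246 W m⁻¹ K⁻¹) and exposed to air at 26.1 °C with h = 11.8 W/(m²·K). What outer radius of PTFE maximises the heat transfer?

For a cylinder, r_cr = k_ins/h = 0.246/11.8 = 0.0208 m = 2.08 cm

r_cr = 2.08 cm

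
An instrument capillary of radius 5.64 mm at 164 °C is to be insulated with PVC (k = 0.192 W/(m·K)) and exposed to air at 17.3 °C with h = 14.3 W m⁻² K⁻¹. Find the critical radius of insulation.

For a cylinder, r_cr = k_ins/h = 0.192/14.3 = 0.0134 m = 1.34 cm

r_cr = 1.34 cm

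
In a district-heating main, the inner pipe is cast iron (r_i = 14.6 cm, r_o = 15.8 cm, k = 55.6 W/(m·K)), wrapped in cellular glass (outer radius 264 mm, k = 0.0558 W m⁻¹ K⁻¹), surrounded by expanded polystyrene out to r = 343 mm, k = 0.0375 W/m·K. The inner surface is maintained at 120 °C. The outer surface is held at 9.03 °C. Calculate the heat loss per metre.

Series thermal resistances, inner to outer:
  R'_cast iron = ln(0.158/0.146)/(2πk) = 0.07899/(2π·55.6) = 2.261×10^-4 m·K/W
  R'_cellular glass = ln(0.264/0.158)/(2πk) = 0.5134/(2π·0.0558) = 1.464 m·K/W
  R'_expanded polystyrene = ln(0.343/0.264)/(2πk) = 0.2618/(2π·0.0375) = 1.111 m·K/W
ΣR = 2.261×10^-4 + 1.464 + 1.111 = 2.575 m·K/W
Q' = ΔT/ΣR = (120 °C − 9.03 °C)/2.575 = 43.1 W/m

Q' = 43.1 W/m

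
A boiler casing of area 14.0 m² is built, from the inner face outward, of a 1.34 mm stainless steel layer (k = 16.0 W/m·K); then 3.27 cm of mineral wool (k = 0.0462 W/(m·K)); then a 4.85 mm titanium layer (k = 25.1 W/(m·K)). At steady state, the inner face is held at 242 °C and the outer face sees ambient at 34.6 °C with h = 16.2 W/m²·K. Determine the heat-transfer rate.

Resistance network (inner→outer):
  R_stainless steel = L/(kA) = 0.00134/(16.0·14.0) = 5.982×10^-6 K/W
  R_mineral wool = L/(kA) = 0.0327/(0.0462·14.0) = 0.05056 K/W
  R_titanium = L/(kA) = 0.00485/(25.1·14.0) = 1.380×10^-5 K/W
  R_conv,out = 1/(hA) = 1/(16.2·14.0) = 0.004409 K/W
ΣR = 5.982×10^-6 + 0.05056 + 1.380×10^-5 + 0.004409 = 0.05499 K/W
Q = ΔT/ΣR = (242 °C − 34.6 °C)/0.05499 = 3770 W

Q = 3.77 kW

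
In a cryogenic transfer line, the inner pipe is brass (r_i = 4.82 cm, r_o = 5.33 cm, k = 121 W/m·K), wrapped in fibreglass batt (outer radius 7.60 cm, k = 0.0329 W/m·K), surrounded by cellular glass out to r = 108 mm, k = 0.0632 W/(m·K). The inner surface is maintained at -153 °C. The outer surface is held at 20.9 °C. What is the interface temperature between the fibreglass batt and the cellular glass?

Series thermal resistances, inner to outer:
  R'_brass = ln(0.0533/0.0482)/(2πk) = 0.1006/(2π·121) = 1.323×10^-4 m·K/W
  R'_fibreglass batt = ln(0.0760/0.0533)/(2πk) = 0.3548/(2π·0.0329) = 1.716 m·K/W
  R'_cellular glass = ln(0.108/0.0760)/(2πk) = 0.3514/(2π·0.0632) = 0.8849 m·K/W
ΣR = 1.323×10^-4 + 1.716 + 0.8849 = 2.601 m·K/W
Q' = ΔT/ΣR = (-153 °C − 20.9 °C)/2.601 = -66.86 W/m
From the inner boundary to the fibreglass batt/cellular glass interface, ΣR_partial = 1.716 m·K/W.
T_interface = T_in − Q'·ΣR_partial = -153 °C − (-66.86)(1.716) = -38.3 °C

T = -38.3 °C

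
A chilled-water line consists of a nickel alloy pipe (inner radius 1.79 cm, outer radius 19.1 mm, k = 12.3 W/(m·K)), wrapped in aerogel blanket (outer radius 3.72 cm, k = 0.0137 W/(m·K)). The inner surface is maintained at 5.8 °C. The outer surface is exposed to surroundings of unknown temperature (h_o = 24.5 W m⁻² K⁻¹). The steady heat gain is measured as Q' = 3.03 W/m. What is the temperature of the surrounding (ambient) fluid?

T_out = 29.8 °C

Series resistances:
  R'_nickel alloy = ln(0.0191/0.0179)/(2πk) = 0.06489/(2π·12.3) = 8.396×10^-4 m·K/W
  R'_aerogel blanket = ln(0.0372/0.0191)/(2πk) = 0.6666/(2π·0.0137) = 7.744 m·K/W
  R'_conv,out = 1/(2πr h) = 1/(2π·0.0372·24.5) = 0.1746 m·K/W
ΣR = 7.920 m·K/W
ΔT = Q'·ΣR = 3.03 × 7.920 = 24.00 K
Heat flows inward, so T_out = T_in + ΔT = 5.8 + 24.00 = 29.8 °C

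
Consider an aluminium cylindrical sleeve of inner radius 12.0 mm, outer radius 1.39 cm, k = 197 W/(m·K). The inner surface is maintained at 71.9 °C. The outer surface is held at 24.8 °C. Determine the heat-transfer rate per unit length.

Q' = 397 kW/m

Q' = 2πk·ΔT/ln(r₂/r₁) = 2π × 197 × 47.1 / ln(0.0139/0.0120) = 3.97×10^5 W/m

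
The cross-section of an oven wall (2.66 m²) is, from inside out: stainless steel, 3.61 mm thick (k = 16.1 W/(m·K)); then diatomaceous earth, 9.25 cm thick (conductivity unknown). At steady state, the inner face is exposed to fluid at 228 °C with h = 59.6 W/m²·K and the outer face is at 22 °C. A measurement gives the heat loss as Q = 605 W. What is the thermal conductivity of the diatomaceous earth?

k = 0.104 W/m·K

ΣR = ΔT/Q = |228 − 22|/605 = 0.3405 K/W
Known resistances:
  R_conv,in = 1/(hA) = 1/(59.6·2.66) = 0.006308 K/W
  R_stainless steel = L/(kA) = 0.00361/(16.1·2.66) = 8.429×10^-5 K/W
R_diatomaceous earth = ΣR − ΣR_known = 0.3405 − 0.006392 = 0.3341 K/W
L/(kA) = 0.3341 ⇒ k = 0.0925/(0.3341·2.66) = 0.104 W/m·K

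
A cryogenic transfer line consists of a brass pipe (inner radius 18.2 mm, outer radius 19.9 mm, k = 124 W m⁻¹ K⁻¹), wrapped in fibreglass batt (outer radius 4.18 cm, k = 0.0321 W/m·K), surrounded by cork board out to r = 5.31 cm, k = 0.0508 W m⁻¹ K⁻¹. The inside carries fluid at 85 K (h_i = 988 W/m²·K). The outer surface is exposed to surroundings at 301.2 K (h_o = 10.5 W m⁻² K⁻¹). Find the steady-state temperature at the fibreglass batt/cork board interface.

Resistance network (inner→outer):
  R'_conv,in = 1/(2πr h) = 1/(2π·0.0182·988) = 0.008851 m·K/W
  R'_brass = ln(0.0199/0.0182)/(2πk) = 0.08930/(2π·124) = 1.146×10^-4 m·K/W
  R'_fibreglass batt = ln(0.0418/0.0199)/(2πk) = 0.7422/(2π·0.0321) = 3.680 m·K/W
  R'_cork board = ln(0.0531/0.0418)/(2πk) = 0.2393/(2π·0.0508) = 0.7497 m·K/W
  R'_conv,out = 1/(2πr h) = 1/(2π·0.0531·10.5) = 0.2855 m·K/W
ΣR = 0.008851 + 1.146×10^-4 + 3.680 + 0.7497 + 0.2855 = 4.724 m·K/W
Q' = ΔT/ΣR = (85 K − 301.2 K)/4.724 = -45.77 W/m
From the inner boundary to the fibreglass batt/cork board interface, ΣR_partial = 3.689 m·K/W.
T_interface = T_in − Q'·ΣR_partial = 85 K − (-45.77)(3.689) = 253.8 K

T = 253.8 K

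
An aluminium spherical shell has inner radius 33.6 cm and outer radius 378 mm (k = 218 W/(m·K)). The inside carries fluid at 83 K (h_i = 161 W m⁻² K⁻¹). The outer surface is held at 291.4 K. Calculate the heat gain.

Treat each layer as a resistance in series:
  R_conv,in = 1/(4πr²h) = 1/(4π·0.336²·161) = 0.004378 K/W
  R_aluminium = (1/0.336 − 1/0.378)/(4πk) = 0.3307/(4π·218) = 1.207×10^-4 K/W
ΣR = 0.004378 + 1.207×10^-4 = 0.004499 K/W
Q = ΔT/ΣR = (83 K − 291.4 K)/0.004499 = -46300 W
(Negative Q ⇒ heat flows inward; heat gain = 46300 W.)

Q = 46.3 kW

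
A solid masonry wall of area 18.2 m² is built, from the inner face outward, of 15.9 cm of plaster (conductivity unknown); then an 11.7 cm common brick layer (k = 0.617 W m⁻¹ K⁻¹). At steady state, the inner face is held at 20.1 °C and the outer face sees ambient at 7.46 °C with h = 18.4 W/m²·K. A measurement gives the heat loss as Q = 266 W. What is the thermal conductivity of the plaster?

ΣR = ΔT/Q = |20.1 − 7.46|/266 = 0.04752 K/W
Known resistances:
  R_common brick = L/(kA) = 0.117/(0.617·18.2) = 0.01042 K/W
  R_conv,out = 1/(hA) = 1/(18.4·18.2) = 0.002986 K/W
R_plaster = ΣR − ΣR_known = 0.04752 − 0.01341 = 0.03411 K/W
L/(kA) = 0.03411 ⇒ k = 0.159/(0.03411·18.2) = 0.256 W/m·K

k = 0.256 W/m·K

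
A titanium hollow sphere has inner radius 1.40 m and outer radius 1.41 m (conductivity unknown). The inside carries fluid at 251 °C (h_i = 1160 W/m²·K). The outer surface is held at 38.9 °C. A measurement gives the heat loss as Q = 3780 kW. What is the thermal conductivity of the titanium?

k = 19.1 W/m·K

ΣR = ΔT/Q = |251 − 38.9|/3.78×10^6 = 5.611×10^-5 K/W
Known resistances:
  R_conv,in = 1/(4πr²h) = 1/(4π·1.40²·1160) = 3.500×10^-5 K/W
R_titanium = ΣR − ΣR_known = 5.611×10^-5 − 3.500×10^-5 = 2.111×10^-5 K/W
(1/r₁−1/r₂)/(4πk) = 2.111×10^-5 ⇒ k = 0.005066/(4π·2.111×10^-5) = 19.1 W/m·K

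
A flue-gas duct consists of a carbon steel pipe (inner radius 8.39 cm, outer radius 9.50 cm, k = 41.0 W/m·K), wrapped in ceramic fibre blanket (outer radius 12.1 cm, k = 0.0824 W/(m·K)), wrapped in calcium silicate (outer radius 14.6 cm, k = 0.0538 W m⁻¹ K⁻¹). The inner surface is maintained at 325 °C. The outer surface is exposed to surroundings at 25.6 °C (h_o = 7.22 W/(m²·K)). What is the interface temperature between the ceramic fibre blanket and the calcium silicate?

T = 206 °C

Treat each layer as a resistance in series:
  R'_carbon steel = ln(0.0950/0.0839)/(2πk) = 0.1243/(2π·41.0) = 4.823×10^-4 m·K/W
  R'_ceramic fibre blanket = ln(0.121/0.0950)/(2πk) = 0.2419/(2π·0.0824) = 0.4673 m·K/W
  R'_calcium silicate = ln(0.146/0.121)/(2πk) = 0.1878/(2π·0.0538) = 0.5556 m·K/W
  R'_conv,out = 1/(2πr h) = 1/(2π·0.146·7.22) = 0.1510 m·K/W
ΣR = 4.823×10^-4 + 0.4673 + 0.5556 + 0.1510 = 1.174 m·K/W
Q' = ΔT/ΣR = (325 °C − 25.6 °C)/1.174 = 255.0 W/m
From the inner boundary to the ceramic fibre blanket/calcium silicate interface, ΣR_partial = 0.4678 m·K/W.
T_interface = T_in − Q'·ΣR_partial = 325 °C − (255.0)(0.4678) = 206 °C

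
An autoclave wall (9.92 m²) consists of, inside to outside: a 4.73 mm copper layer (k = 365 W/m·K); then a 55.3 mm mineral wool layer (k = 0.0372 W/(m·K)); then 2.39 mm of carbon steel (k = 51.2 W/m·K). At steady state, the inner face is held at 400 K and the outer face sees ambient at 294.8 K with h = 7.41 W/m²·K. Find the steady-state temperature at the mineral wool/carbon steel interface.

T = 303.6 K

Resistance network (inner→outer):
  R_copper = L/(kA) = 0.00473/(365·9.92) = 1.306×10^-6 K/W
  R_mineral wool = L/(kA) = 0.0553/(0.0372·9.92) = 0.1499 K/W
  R_carbon steel = L/(kA) = 0.00239/(51.2·9.92) = 4.706×10^-6 K/W
  R_conv,out = 1/(hA) = 1/(7.41·9.92) = 0.01360 K/W
ΣR = 1.306×10^-6 + 0.1499 + 4.706×10^-6 + 0.01360 = 0.1635 K/W
Q = ΔT/ΣR = (400 K − 294.8 K)/0.1635 = 643.4 W
From the inner boundary to the mineral wool/carbon steel interface, ΣR_partial = 0.1499 K/W.
T_interface = T_in − Q·ΣR_partial = 400 K − (643.4)(0.1499) = 303.6 K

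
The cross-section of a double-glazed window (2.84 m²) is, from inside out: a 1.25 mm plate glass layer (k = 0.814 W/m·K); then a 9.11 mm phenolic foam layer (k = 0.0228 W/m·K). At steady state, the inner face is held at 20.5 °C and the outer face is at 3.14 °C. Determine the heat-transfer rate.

Series thermal resistances, inner to outer:
  R_plate glass = L/(kA) = 0.00125/(0.814·2.84) = 5.407×10^-4 K/W
  R_phenolic foam = L/(kA) = 0.00911/(0.0228·2.84) = 0.1407 K/W
ΣR = 5.407×10^-4 + 0.1407 = 0.1412 K/W
Q = ΔT/ΣR = (20.5 °C − 3.14 °C)/0.1412 = 123 W

Q = 123 W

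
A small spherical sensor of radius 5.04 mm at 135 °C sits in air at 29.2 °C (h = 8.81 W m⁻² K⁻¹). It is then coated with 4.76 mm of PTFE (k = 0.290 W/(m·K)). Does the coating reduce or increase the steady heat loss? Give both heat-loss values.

Critical radius for a sphere: r_cr = 2k/h = 0.0658 m = 6.58 cm.
Outer radius after coating: r₂ = 0.00504 + 0.00476 = 0.00980 m.
Since r₁ < r_cr and r₂ ≤ r_cr, the coating moves toward the maximum at r_cr — heat loss rises.
Bare: R = 1/(4πr₁²h) = 355.6 K/W; Q = 105.8/355.6 = 0.298 W.
Coated: R = R_cond + R_conv = 120.5 K/W; Q = 105.8/120.5 = 0.878 W.

increases: 0.298 → 0.878 W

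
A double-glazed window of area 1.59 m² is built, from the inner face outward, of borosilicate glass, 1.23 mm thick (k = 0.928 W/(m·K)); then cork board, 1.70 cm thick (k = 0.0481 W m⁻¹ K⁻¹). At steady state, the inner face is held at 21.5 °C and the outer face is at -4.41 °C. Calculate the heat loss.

Q = 116 W

Series thermal resistances, inner to outer:
  R_borosilicate glass = L/(kA) = 0.00123/(0.928·1.59) = 8.336×10^-4 K/W
  R_cork board = L/(kA) = 0.0170/(0.0481·1.59) = 0.2223 K/W
ΣR = 8.336×10^-4 + 0.2223 = 0.2231 K/W
Q = ΔT/ΣR = (21.5 °C − -4.41 °C)/0.2231 = 116 W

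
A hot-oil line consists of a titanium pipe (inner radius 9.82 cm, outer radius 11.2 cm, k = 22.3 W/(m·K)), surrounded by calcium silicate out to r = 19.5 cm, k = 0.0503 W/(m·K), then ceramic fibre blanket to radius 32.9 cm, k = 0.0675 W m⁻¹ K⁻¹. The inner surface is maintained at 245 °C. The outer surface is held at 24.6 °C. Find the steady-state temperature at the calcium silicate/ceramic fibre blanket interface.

Treat each layer as a resistance in series:
  R'_titanium = ln(0.112/0.0982)/(2πk) = 0.1315/(2π·22.3) = 9.385×10^-4 m·K/W
  R'_calcium silicate = ln(0.195/0.112)/(2πk) = 0.5545/(2π·0.0503) = 1.755 m·K/W
  R'_ceramic fibre blanket = ln(0.329/0.195)/(2πk) = 0.5231/(2π·0.0675) = 1.233 m·K/W
ΣR = 9.385×10^-4 + 1.755 + 1.233 = 2.989 m·K/W
Q' = ΔT/ΣR = (245 °C − 24.6 °C)/2.989 = 73.74 W/m
From the inner boundary to the calcium silicate/ceramic fibre blanket interface, ΣR_partial = 1.756 m·K/W.
T_interface = T_in − Q'·ΣR_partial = 245 °C − (73.74)(1.756) = 116 °C

T = 116 °C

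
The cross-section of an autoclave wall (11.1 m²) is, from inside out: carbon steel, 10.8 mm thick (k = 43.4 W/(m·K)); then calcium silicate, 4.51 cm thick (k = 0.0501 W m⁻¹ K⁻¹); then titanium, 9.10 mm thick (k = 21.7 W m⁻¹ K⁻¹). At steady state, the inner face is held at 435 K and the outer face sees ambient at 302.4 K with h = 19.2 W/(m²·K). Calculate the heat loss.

Q = 1540 W

Series thermal resistances, inner to outer:
  R_carbon steel = L/(kA) = 0.0108/(43.4·11.1) = 2.242×10^-5 K/W
  R_calcium silicate = L/(kA) = 0.0451/(0.0501·11.1) = 0.08110 K/W
  R_titanium = L/(kA) = 0.00910/(21.7·11.1) = 3.778×10^-5 K/W
  R_conv,out = 1/(hA) = 1/(19.2·11.1) = 0.004692 K/W
ΣR = 2.242×10^-5 + 0.08110 + 3.778×10^-5 + 0.004692 = 0.08585 K/W
Q = ΔT/ΣR = (435 K − 302.4 K)/0.08585 = 1540 W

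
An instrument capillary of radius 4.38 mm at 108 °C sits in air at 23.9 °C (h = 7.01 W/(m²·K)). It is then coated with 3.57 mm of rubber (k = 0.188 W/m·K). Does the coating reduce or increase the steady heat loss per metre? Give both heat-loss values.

increases: 16.2 → 25.0 W/m

Critical radius for a cylinder: r_cr = k/h = 0.0268 m = 2.68 cm.
Outer radius after coating: r₂ = 0.00438 + 0.00357 = 0.00795 m.
Since r₁ < r_cr and r₂ ≤ r_cr, the coating moves toward the maximum at r_cr — heat loss rises.
Bare: R = 1/(2πr₁h) = 5.184 m·K/W; Q = 84.1/5.184 = 16.2 W/m.
Coated: R = R_cond + R_conv = 3.361 m·K/W; Q = 84.1/3.361 = 25.0 W/m.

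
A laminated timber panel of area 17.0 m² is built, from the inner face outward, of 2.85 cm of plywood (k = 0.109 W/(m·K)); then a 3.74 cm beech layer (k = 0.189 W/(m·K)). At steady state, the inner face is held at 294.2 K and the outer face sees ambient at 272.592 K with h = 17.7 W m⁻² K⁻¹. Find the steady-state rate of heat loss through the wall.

Q = 712 W

Series thermal resistances, inner to outer:
  R_plywood = L/(kA) = 0.0285/(0.109·17.0) = 0.01538 K/W
  R_beech = L/(kA) = 0.0374/(0.189·17.0) = 0.01164 K/W
  R_conv,out = 1/(hA) = 1/(17.7·17.0) = 0.003323 K/W
ΣR = 0.01538 + 0.01164 + 0.003323 = 0.03034 K/W
Q = ΔT/ΣR = (294.2 K − 272.592 K)/0.03034 = 712 W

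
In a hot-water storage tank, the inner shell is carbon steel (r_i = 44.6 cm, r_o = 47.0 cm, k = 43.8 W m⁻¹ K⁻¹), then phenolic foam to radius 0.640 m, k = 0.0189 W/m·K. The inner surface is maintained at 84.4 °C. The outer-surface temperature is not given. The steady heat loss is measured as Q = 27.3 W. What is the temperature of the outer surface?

T_out = 19.4 °C

Sum the resistances:
  R_carbon steel = (1/0.446 − 1/0.470)/(4πk) = 0.1145/(4π·43.8) = 2.080×10^-4 K/W
  R_phenolic foam = (1/0.470 − 1/0.640)/(4πk) = 0.5652/(4π·0.0189) = 2.380 K/W
ΣR = 2.380 K/W
ΔT = Q·ΣR = 27.3 × 2.380 = 64.97 K
Heat flows outward, so T_out = T_in − ΔT = 84.4 − 64.97 = 19.4 °C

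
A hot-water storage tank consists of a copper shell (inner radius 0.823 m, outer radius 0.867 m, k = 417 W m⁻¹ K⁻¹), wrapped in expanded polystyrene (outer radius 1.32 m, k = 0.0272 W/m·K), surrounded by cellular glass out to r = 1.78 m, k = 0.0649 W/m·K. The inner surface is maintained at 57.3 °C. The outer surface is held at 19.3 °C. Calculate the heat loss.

Treat each layer as a resistance in series:
  R_copper = (1/0.823 − 1/0.867)/(4πk) = 0.06166/(4π·417) = 1.177×10^-5 K/W
  R_expanded polystyrene = (1/0.867 − 1/1.32)/(4πk) = 0.3958/(4π·0.0272) = 1.158 K/W
  R_cellular glass = (1/1.32 − 1/1.78)/(4πk) = 0.1958/(4π·0.0649) = 0.2401 K/W
ΣR = 1.177×10^-5 + 1.158 + 0.2401 = 1.398 K/W
Q = ΔT/ΣR = (57.3 °C − 19.3 °C)/1.398 = 27.2 W

Q = 27.2 W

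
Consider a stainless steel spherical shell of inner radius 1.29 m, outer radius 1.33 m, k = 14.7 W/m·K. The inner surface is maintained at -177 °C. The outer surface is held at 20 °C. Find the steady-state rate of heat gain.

Q = 1.56×10^6 W

Q = 4πk·ΔT/(1/r₁ − 1/r₂) = 4π × 14.7 × 197 / (1/1.29 − 1/1.33) = 1.56×10^6 W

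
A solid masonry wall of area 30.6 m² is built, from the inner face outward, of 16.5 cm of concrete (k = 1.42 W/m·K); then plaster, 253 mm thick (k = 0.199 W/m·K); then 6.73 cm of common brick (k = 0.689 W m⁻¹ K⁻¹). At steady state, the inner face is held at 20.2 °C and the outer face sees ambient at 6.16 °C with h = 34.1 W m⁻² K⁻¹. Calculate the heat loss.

Q = 284 W

Series thermal resistances, inner to outer:
  R_concrete = L/(kA) = 0.165/(1.42·30.6) = 0.003797 K/W
  R_plaster = L/(kA) = 0.253/(0.199·30.6) = 0.04155 K/W
  R_common brick = L/(kA) = 0.0673/(0.689·30.6) = 0.003192 K/W
  R_conv,out = 1/(hA) = 1/(34.1·30.6) = 9.584×10^-4 K/W
ΣR = 0.003797 + 0.04155 + 0.003192 + 9.584×10^-4 = 0.04950 K/W
Q = ΔT/ΣR = (20.2 °C − 6.16 °C)/0.04950 = 284 W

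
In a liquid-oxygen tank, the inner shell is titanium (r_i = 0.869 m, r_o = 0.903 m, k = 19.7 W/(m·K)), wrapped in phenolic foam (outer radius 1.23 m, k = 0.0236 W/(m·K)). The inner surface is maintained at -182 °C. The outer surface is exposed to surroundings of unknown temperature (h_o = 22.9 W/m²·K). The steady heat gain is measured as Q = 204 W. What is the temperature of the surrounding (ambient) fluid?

Sum the resistances:
  R_titanium = (1/0.869 − 1/0.903)/(4πk) = 0.04333/(4π·19.7) = 1.750×10^-4 K/W
  R_phenolic foam = (1/0.903 − 1/1.23)/(4πk) = 0.2944/(4π·0.0236) = 0.9927 K/W
  R_conv,out = 1/(4πr²h) = 1/(4π·1.23²·22.9) = 0.002297 K/W
ΣR = 0.9952 K/W
ΔT = Q·ΣR = 204 × 0.9952 = 203.0 K
Heat flows inward, so T_out = T_in + ΔT = -182 + 203.0 = 21.0 °C

T_out = 21.0 °C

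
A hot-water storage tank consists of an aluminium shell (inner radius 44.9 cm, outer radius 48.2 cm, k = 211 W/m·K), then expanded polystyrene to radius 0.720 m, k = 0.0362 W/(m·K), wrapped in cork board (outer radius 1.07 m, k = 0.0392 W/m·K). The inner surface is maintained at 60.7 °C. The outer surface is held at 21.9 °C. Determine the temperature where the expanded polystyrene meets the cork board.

T = 36.6 °C

Resistance network (inner→outer):
  R_aluminium = (1/0.449 − 1/0.482)/(4πk) = 0.1525/(4π·211) = 5.751×10^-5 K/W
  R_expanded polystyrene = (1/0.482 − 1/0.720)/(4πk) = 0.6858/(4π·0.0362) = 1.508 K/W
  R_cork board = (1/0.720 − 1/1.07)/(4πk) = 0.4543/(4π·0.0392) = 0.9223 K/W
ΣR = 5.751×10^-5 + 1.508 + 0.9223 = 2.430 K/W
Q = ΔT/ΣR = (60.7 °C − 21.9 °C)/2.430 = 15.97 W
From the inner boundary to the expanded polystyrene/cork board interface, ΣR_partial = 1.508 K/W.
T_interface = T_in − Q·ΣR_partial = 60.7 °C − (15.97)(1.508) = 36.6 °C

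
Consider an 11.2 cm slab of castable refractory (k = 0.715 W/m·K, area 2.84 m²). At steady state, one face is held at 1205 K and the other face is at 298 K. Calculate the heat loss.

Q = kA·ΔT/L = 0.715 × 2.84 × |1205 K − 298 K| / 0.112 = 16400 W

Q = 16400 W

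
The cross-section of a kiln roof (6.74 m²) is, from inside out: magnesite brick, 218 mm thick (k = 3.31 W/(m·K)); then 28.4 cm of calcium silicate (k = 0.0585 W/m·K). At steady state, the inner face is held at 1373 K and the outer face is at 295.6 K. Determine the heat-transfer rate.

Q = 1480 W

Series thermal resistances, inner to outer:
  R_magnesite brick = L/(kA) = 0.218/(3.31·6.74) = 0.009772 K/W
  R_calcium silicate = L/(kA) = 0.284/(0.0585·6.74) = 0.7203 K/W
ΣR = 0.009772 + 0.7203 = 0.7301 K/W
Q = ΔT/ΣR = (1373 K − 295.6 K)/0.7301 = 1480 W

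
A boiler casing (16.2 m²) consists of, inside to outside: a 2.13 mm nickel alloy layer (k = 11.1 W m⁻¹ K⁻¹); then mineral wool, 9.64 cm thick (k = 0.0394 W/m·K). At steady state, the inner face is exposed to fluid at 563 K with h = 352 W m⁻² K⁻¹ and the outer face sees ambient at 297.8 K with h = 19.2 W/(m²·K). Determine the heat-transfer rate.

Series thermal resistances, inner to outer:
  R_conv,in = 1/(hA) = 1/(352·16.2) = 1.754×10^-4 K/W
  R_nickel alloy = L/(kA) = 0.00213/(11.1·16.2) = 1.185×10^-5 K/W
  R_mineral wool = L/(kA) = 0.0964/(0.0394·16.2) = 0.1510 K/W
  R_conv,out = 1/(hA) = 1/(19.2·16.2) = 0.003215 K/W
ΣR = 1.754×10^-4 + 1.185×10^-5 + 0.1510 + 0.003215 = 0.1544 K/W
Q = ΔT/ΣR = (563 K − 297.8 K)/0.1544 = 1720 W

Q = 1720 W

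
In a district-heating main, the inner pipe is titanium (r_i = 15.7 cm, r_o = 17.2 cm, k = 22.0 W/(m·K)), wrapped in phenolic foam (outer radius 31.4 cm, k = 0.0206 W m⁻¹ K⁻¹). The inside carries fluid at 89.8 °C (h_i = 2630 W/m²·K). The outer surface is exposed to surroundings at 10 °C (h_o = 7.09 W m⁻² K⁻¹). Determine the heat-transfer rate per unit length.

Q' = 16.9 W/m

Series thermal resistances, inner to outer:
  R'_conv,in = 1/(2πr h) = 1/(2π·0.157·2630) = 3.854×10^-4 m·K/W
  R'_titanium = ln(0.172/0.157)/(2πk) = 0.09125/(2π·22.0) = 6.601×10^-4 m·K/W
  R'_phenolic foam = ln(0.314/0.172)/(2πk) = 0.6019/(2π·0.0206) = 4.650 m·K/W
  R'_conv,out = 1/(2πr h) = 1/(2π·0.314·7.09) = 0.07149 m·K/W
ΣR = 3.854×10^-4 + 6.601×10^-4 + 4.650 + 0.07149 = 4.723 m·K/W
Q' = ΔT/ΣR = (89.8 °C − 10 °C)/4.723 = 16.9 W/m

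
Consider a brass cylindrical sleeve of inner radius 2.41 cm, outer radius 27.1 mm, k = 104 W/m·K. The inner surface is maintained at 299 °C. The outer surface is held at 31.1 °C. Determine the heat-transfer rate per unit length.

Q' = 2πk·ΔT/ln(r₂/r₁) = 2π × 104 × 267.9 / ln(0.0271/0.0241) = 1.49×10^6 W/m

Q' = 1.49×10^6 W/m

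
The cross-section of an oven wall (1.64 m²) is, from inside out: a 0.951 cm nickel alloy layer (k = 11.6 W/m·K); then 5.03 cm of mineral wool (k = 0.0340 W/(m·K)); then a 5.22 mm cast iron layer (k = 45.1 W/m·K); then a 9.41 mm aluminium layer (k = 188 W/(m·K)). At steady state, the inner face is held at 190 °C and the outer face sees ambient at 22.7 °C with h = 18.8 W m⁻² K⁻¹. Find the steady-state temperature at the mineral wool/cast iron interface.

T = 28.5 °C

Resistance network (inner→outer):
  R_nickel alloy = L/(kA) = 0.00951/(11.6·1.64) = 4.999×10^-4 K/W
  R_mineral wool = L/(kA) = 0.0503/(0.0340·1.64) = 0.9021 K/W
  R_cast iron = L/(kA) = 0.00522/(45.1·1.64) = 7.057×10^-5 K/W
  R_aluminium = L/(kA) = 0.00941/(188·1.64) = 3.052×10^-5 K/W
  R_conv,out = 1/(hA) = 1/(18.8·1.64) = 0.03243 K/W
ΣR = 4.999×10^-4 + 0.9021 + 7.057×10^-5 + 3.052×10^-5 + 0.03243 = 0.9351 K/W
Q = ΔT/ΣR = (190 °C − 22.7 °C)/0.9351 = 178.9 W
From the inner boundary to the mineral wool/cast iron interface, ΣR_partial = 0.9026 K/W.
T_interface = T_in − Q·ΣR_partial = 190 °C − (178.9)(0.9026) = 28.5 °C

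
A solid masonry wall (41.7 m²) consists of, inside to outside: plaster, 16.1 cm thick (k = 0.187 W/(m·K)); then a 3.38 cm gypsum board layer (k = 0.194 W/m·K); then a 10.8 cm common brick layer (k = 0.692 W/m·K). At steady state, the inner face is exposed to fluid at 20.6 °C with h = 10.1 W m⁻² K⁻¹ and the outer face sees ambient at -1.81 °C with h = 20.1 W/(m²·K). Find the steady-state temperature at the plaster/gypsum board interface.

T = 4.55 °C

Resistance network (inner→outer):
  R_conv,in = 1/(hA) = 1/(10.1·41.7) = 0.002374 K/W
  R_plaster = L/(kA) = 0.161/(0.187·41.7) = 0.02065 K/W
  R_gypsum board = L/(kA) = 0.0338/(0.194·41.7) = 0.004178 K/W
  R_common brick = L/(kA) = 0.108/(0.692·41.7) = 0.003743 K/W
  R_conv,out = 1/(hA) = 1/(20.1·41.7) = 0.001193 K/W
ΣR = 0.002374 + 0.02065 + 0.004178 + 0.003743 + 0.001193 = 0.03214 K/W
Q = ΔT/ΣR = (20.6 °C − -1.81 °C)/0.03214 = 697.3 W
From the inner boundary to the plaster/gypsum board interface, ΣR_partial = 0.02302 K/W.
T_interface = T_in − Q·ΣR_partial = 20.6 °C − (697.3)(0.02302) = 4.55 °C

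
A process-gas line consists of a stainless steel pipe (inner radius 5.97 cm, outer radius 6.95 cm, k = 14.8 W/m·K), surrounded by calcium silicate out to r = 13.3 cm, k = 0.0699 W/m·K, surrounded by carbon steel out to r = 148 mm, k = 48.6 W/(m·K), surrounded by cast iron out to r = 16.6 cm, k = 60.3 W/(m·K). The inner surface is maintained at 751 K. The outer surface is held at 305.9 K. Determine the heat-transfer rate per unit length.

Q' = 301 W/m

Treat each layer as a resistance in series:
  R'_stainless steel = ln(0.0695/0.0597)/(2πk) = 0.1520/(2π·14.8) = 0.001635 m·K/W
  R'_calcium silicate = ln(0.133/0.0695)/(2πk) = 0.6490/(2π·0.0699) = 1.478 m·K/W
  R'_carbon steel = ln(0.148/0.133)/(2πk) = 0.1069/(2π·48.6) = 3.500×10^-4 m·K/W
  R'_cast iron = ln(0.166/0.148)/(2πk) = 0.1148/(2π·60.3) = 3.029×10^-4 m·K/W
ΣR = 0.001635 + 1.478 + 3.500×10^-4 + 3.029×10^-4 = 1.480 m·K/W
Q' = ΔT/ΣR = (751 K − 305.9 K)/1.480 = 301 W/m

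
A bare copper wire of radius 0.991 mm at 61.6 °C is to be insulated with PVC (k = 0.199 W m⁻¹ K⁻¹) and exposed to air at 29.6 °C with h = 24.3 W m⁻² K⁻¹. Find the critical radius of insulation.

r_cr = 0.819 cm

For a cylinder, r_cr = k_ins/h = 0.199/24.3 = 0.00819 m = 0.819 cm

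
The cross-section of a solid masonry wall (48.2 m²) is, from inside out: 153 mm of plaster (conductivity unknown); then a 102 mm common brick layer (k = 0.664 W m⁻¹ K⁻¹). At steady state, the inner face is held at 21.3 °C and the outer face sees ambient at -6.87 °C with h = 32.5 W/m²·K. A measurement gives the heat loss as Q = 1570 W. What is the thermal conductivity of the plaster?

ΣR = ΔT/Q = |21.3 − -6.87|/1570 = 0.01794 K/W
Known resistances:
  R_common brick = L/(kA) = 0.102/(0.664·48.2) = 0.003187 K/W
  R_conv,out = 1/(hA) = 1/(32.5·48.2) = 6.384×10^-4 K/W
R_plaster = ΣR − ΣR_known = 0.01794 − 0.003825 = 0.01412 K/W
L/(kA) = 0.01412 ⇒ k = 0.153/(0.01412·48.2) = 0.225 W/m·K

k = 0.225 W/m·K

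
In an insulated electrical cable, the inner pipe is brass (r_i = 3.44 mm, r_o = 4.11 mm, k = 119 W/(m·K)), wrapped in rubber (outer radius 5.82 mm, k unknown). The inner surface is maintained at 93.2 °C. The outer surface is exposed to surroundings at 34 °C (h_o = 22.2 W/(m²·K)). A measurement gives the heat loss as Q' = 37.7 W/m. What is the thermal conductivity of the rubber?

k = 0.164 W/m·K

ΣR = ΔT/Q' = |93.2 − 34|/37.7 = 1.570 m·K/W
Known resistances:
  R'_brass = ln(0.00411/0.00344)/(2πk) = 0.1780/(2π·119) = 2.380×10^-4 m·K/W
  R'_conv,out = 1/(2πr h) = 1/(2π·0.00582·22.2) = 1.232 m·K/W
R_rubber = ΣR − ΣR_known = 1.570 − 1.232 = 0.3380 m·K/W
ln(r₂/r₁)/(2πk) = 0.3380 ⇒ k = 0.3479/(2π·0.3380) = 0.164 W/m·K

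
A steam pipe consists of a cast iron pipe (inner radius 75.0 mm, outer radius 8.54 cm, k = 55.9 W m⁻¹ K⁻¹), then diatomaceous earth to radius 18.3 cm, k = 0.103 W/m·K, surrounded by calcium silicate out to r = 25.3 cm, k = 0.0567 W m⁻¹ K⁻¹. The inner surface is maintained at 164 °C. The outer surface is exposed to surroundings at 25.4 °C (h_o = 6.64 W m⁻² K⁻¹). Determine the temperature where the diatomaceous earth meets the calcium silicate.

Treat each layer as a resistance in series:
  R'_cast iron = ln(0.0854/0.0750)/(2πk) = 0.1299/(2π·55.9) = 3.697×10^-4 m·K/W
  R'_diatomaceous earth = ln(0.183/0.0854)/(2πk) = 0.7621/(2π·0.103) = 1.178 m·K/W
  R'_calcium silicate = ln(0.253/0.183)/(2πk) = 0.3239/(2π·0.0567) = 0.9092 m·K/W
  R'_conv,out = 1/(2πr h) = 1/(2π·0.253·6.64) = 0.09474 m·K/W
ΣR = 3.697×10^-4 + 1.178 + 0.9092 + 0.09474 = 2.182 m·K/W
Q' = ΔT/ΣR = (164 °C − 25.4 °C)/2.182 = 63.52 W/m
From the inner boundary to the diatomaceous earth/calcium silicate interface, ΣR_partial = 1.178 m·K/W.
T_interface = T_in − Q'·ΣR_partial = 164 °C − (63.52)(1.178) = 89.2 °C

T = 89.2 °C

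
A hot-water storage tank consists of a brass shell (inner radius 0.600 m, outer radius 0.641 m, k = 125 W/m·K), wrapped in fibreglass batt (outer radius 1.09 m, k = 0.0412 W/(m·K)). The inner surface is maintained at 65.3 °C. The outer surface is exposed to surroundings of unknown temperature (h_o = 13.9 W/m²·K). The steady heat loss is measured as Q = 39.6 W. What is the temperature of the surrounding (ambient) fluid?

T_out = 16.0 °C

Series resistances:
  R_brass = (1/0.600 − 1/0.641)/(4πk) = 0.1066/(4π·125) = 6.787×10^-5 K/W
  R_fibreglass batt = (1/0.641 − 1/1.09)/(4πk) = 0.6426/(4π·0.0412) = 1.241 K/W
  R_conv,out = 1/(4πr²h) = 1/(4π·1.09²·13.9) = 0.004819 K/W
ΣR = 1.246 K/W
ΔT = Q·ΣR = 39.6 × 1.246 = 49.34 K
Heat flows outward, so T_out = T_in − ΔT = 65.3 − 49.34 = 16.0 °C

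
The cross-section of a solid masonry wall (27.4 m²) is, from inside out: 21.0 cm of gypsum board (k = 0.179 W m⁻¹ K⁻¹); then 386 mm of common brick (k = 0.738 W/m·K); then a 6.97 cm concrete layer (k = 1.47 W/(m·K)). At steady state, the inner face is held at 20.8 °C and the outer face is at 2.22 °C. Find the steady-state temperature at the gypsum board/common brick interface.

T = 8.30 °C

Series thermal resistances, inner to outer:
  R_gypsum board = L/(kA) = 0.210/(0.179·27.4) = 0.04282 K/W
  R_common brick = L/(kA) = 0.386/(0.738·27.4) = 0.01909 K/W
  R_concrete = L/(kA) = 0.0697/(1.47·27.4) = 0.001730 K/W
ΣR = 0.04282 + 0.01909 + 0.001730 = 0.06364 K/W
Q = ΔT/ΣR = (20.8 °C − 2.22 °C)/0.06364 = 292.0 W
From the inner boundary to the gypsum board/common brick interface, ΣR_partial = 0.04282 K/W.
T_interface = T_in − Q·ΣR_partial = 20.8 °C − (292.0)(0.04282) = 8.30 °C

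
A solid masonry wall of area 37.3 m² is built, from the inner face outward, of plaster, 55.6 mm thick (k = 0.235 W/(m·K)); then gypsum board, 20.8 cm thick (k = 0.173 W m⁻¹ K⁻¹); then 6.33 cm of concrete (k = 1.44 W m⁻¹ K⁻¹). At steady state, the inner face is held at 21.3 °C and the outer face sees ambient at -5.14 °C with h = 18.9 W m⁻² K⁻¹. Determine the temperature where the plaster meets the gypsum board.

T = 17.2 °C

Treat each layer as a resistance in series:
  R_plaster = L/(kA) = 0.0556/(0.235·37.3) = 0.006343 K/W
  R_gypsum board = L/(kA) = 0.208/(0.173·37.3) = 0.03223 K/W
  R_concrete = L/(kA) = 0.0633/(1.44·37.3) = 0.001179 K/W
  R_conv,out = 1/(hA) = 1/(18.9·37.3) = 0.001419 K/W
ΣR = 0.006343 + 0.03223 + 0.001179 + 0.001419 = 0.04117 K/W
Q = ΔT/ΣR = (21.3 °C − -5.14 °C)/0.04117 = 642.2 W
From the inner boundary to the plaster/gypsum board interface, ΣR_partial = 0.006343 K/W.
T_interface = T_in − Q·ΣR_partial = 21.3 °C − (642.2)(0.006343) = 17.2 °C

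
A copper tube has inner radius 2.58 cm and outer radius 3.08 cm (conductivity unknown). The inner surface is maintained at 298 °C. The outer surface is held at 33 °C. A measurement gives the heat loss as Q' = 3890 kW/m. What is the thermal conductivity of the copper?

k = 414 W/m·K

ΣR = ΔT/Q' = |298 − 33|/3.89×10^6 = 6.812×10^-5 m·K/W
ln(r₂/r₁)/(2πk) = 6.812×10^-5 ⇒ k = 0.1771/(2π·6.812×10^-5) = 414 W/m·K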